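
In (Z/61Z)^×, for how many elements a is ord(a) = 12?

4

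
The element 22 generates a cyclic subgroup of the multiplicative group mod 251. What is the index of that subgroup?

2

By Lagrange's theorem, ord_251(22) divides φ(251) = 251 − 1 = 250 = 2 · 5^3.
Divisors of 250: 1, 2, 5, 10, 25, 50, 125, 250.
Test each divisor d:
22^1 ≡ 22 (mod 251)
22^2 ≡ 233 (mod 251)
22^5 ≡ 100 (mod 251)
22^10 ≡ 211 (mod 251)
22^25 ≡ 113 (mod 251)
22^50 ≡ 219 (mod 251)
22^125 ≡ 1 (mod 251) ✓
So ord_251(22) = 125, hence |⟨22⟩| = 125.
[(Z/251Z)^× : ⟨22⟩] = 250/125 = 2.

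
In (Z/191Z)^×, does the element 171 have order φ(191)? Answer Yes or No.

Yes

φ(191) = 191 − 1 = 190 = 2 · 5 · 19.
An element g generates (Z/191Z)^× iff g^(190/q) ≢ 1 (mod 191) for each prime q ∈ {2, 5, 19}.
171^95 ≡ 190 (mod 191)  [q = 2: ≢ 1 ✓]
171^38 ≡ 109 (mod 191)  [q = 5: ≢ 1 ✓]
171^10 ≡ 5 (mod 191)  [q = 19: ≢ 1 ✓]
Every test exponent gives a nontrivial residue, hence 171 generates the full group.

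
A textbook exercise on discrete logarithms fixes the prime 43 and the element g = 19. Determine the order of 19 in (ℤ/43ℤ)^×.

42

The order of 19 must divide φ(43) = 43 − 1 = 42 = 2 · 3 · 7.
Divisors of 42: 1, 2, 3, 6, 7, 14, 21, 42.
Check 19^d mod 43 for each divisor in increasing order:
19^1 ≡ 19 (mod 43)
19^2 ≡ 17 (mod 43)
19^3 ≡ 22 (mod 43)
19^6 ≡ 11 (mod 43)
19^7 ≡ 37 (mod 43)
19^14 ≡ 36 (mod 43)
19^21 ≡ 42 (mod 43)
19^42 ≡ 1 (mod 43) ✓
So ord_43(19) = 42.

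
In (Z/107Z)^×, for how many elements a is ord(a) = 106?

52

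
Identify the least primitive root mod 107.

φ(107) = 107 − 1 = 106 = 2 · 53.
g is a primitive root iff g^(106/q) ≢ 1 (mod 107) for each prime q ∈ {2, 53}.
g = 2: 2^53 ≡ 106; 2^2 ≡ 4 — none is 1, so 2 is a primitive root.
So 2 is the smallest generator of (Z/107Z)^×.

2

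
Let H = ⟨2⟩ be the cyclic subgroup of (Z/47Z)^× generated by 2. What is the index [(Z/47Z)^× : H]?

ord(2) | φ(47) = 47 − 1 = 46 = 2 · 23.
Divisors of 46: 1, 2, 23, 46.
Evaluate successive powers at the divisors of 46:
2^1 ≡ 2 (mod 47)
2^2 ≡ 4 (mod 47)
2^23 ≡ 1 (mod 47) ✓
Thus |⟨2⟩| = ord(2) = 23.
[(Z/47Z)^× : ⟨2⟩] = 46/23 = 2.

2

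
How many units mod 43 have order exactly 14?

6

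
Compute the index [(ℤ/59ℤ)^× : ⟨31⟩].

1

Since 31 ∈ (Z/59Z)^×, its order divides φ(59) = 59 − 1 = 58 = 2 · 29.
Divisors of 58: 1, 2, 29, 58.
Check 31^d mod 59 for each divisor in increasing order:
31^1 ≡ 31 (mod 59)
31^2 ≡ 17 (mod 59)
31^29 ≡ 58 (mod 59)
31^58 ≡ 1 (mod 59) ✓
Thus |⟨31⟩| = ord(31) = 58.
Index = |(Z/59Z)^×| / |⟨31⟩| = 58 / 58 = 1.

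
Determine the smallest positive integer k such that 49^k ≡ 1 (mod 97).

48

The order of 49 must divide φ(97) = 97 − 1 = 96 = 2^5 · 3.
Divisors of 96: 1, 2, 3, 4, 6, 8, 12, 16, 24, 32, 48, 96.
Compute 49^d (mod 97) for the divisors d until we hit 1:
49^1 ≡ 49 (mod 97)
49^2 ≡ 73 (mod 97)
49^3 ≡ 85 (mod 97)
49^4 ≡ 91 (mod 97)
49^6 ≡ 47 (mod 97)
49^8 ≡ 36 (mod 97)
49^12 ≡ 75 (mod 97)
49^16 ≡ 35 (mod 97)
49^24 ≡ 96 (mod 97)
49^32 ≡ 61 (mod 97)
49^48 ≡ 1 (mod 97) ✓
Therefore the multiplicative order of 49 modulo 97 is 48.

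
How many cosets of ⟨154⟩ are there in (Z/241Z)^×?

24

ord(154) | φ(241) = 241 − 1 = 240 = 2^4 · 3 · 5.
Divisors of 240: 1, 2, 3, 4, 5, 6, 8, 10, 12, 15, 16, 20, 24, 30, 40, 48, 60, 80, 120, 240.
Test each divisor d:
154^1 ≡ 154 (mod 241)
154^2 ≡ 98 (mod 241)
154^3 ≡ 150 (mod 241)
154^4 ≡ 205 (mod 241)
154^5 ≡ 240 (mod 241)
154^6 ≡ 87 (mod 241)
154^8 ≡ 91 (mod 241)
154^10 ≡ 1 (mod 241) ✓
The order of 154 is 10, so the subgroup it generates has 10 elements.
[(Z/241Z)^× : ⟨154⟩] = 240/10 = 24.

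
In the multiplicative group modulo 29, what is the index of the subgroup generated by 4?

2

Since 4 ∈ (Z/29Z)^×, its order divides φ(29) = 29 − 1 = 28 = 2^2 · 7.
Divisors of 28: 1, 2, 4, 7, 14, 28.
Test each divisor d:
4^1 ≡ 4 (mod 29)
4^2 ≡ 16 (mod 29)
4^4 ≡ 24 (mod 29)
4^7 ≡ 28 (mod 29)
4^14 ≡ 1 (mod 29) ✓
Thus |⟨4⟩| = ord(4) = 14.
The index is φ(29) / ord(4) = 28 / 14 = 2.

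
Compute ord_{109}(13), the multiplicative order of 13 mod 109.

108

Since 13 ∈ (Z/109Z)^×, its order divides φ(109) = 109 − 1 = 108 = 2^2 · 3^3.
Divisors of 108: 1, 2, 3, 4, 6, 9, 12, 18, 27, 36, 54, 108.
Test each divisor d:
13^1 ≡ 13
13^2 ≡ 60
13^3 ≡ 17
13^4 ≡ 3
13^6 ≡ 71
13^9 ≡ 8
13^12 ≡ 27
13^18 ≡ 64
13^27 ≡ 76
13^36 ≡ 63
13^54 ≡ 108
13^108 ≡ 1
Hence ord(13) = 108.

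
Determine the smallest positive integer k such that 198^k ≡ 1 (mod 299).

66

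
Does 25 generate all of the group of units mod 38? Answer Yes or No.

No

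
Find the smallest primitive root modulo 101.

2

φ(101) = 101 − 1 = 100 = 2^2 · 5^2.
Test candidates g = 2, 3, … against the prime factors q ∈ {2, 5} of φ(101): g is a generator iff g^(100/q) ≢ 1 for every such q.
g = 2: 2^50 ≡ 100; 2^20 ≡ 95 — none is 1, so 2 is a primitive root.
So 2 is the smallest generator of (Z/101Z)^×.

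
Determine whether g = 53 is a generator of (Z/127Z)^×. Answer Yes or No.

Yes

φ(127) = 127 − 1 = 126 = 2 · 3^2 · 7.
It suffices to check that the order of 53 is not a proper divisor of 126: compute 53^(126/q) for q ∈ {2, 3, 7}.
53^63 ≡ 126 (mod 127)  [q = 2: ≢ 1 ✓]
53^42 ≡ 19 (mod 127)  [q = 3: ≢ 1 ✓]
53^18 ≡ 16 (mod 127)  [q = 7: ≢ 1 ✓]
None equal 1, so ord_127(53) = 126: 53 is a primitive root.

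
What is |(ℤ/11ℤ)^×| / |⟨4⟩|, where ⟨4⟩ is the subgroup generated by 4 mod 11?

2

ord(4) | φ(11) = 11 − 1 = 10 = 2 · 5.
Divisors of 10: 1, 2, 5, 10.
Check 4^d mod 11 for each divisor in increasing order:
4^1 ≡ 4 (mod 11)
4^2 ≡ 5 (mod 11)
4^5 ≡ 1 (mod 11) ✓
Thus |⟨4⟩| = ord(4) = 5.
Index = |(Z/11Z)^×| / |⟨4⟩| = 10 / 5 = 2.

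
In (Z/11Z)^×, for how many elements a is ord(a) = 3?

φ(11) = 11 − 1 = 10 = 2 · 5.
In a cyclic group of order 10, there are φ(d) elements of order d for each divisor d of 10, and zero for non-divisors.
3 does not divide 10, so no element of (Z/11Z)^× has order 3.

0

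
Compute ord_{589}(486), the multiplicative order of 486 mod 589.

30

Since 486 ∈ (Z/589Z)^×, its order divides φ(589) = φ(19·31) = (19−1)·(31−1) = 18·30 = 540 = 2^2 · 3^3 · 5.
Divisors of 540: 1, 2, 3, 4, 5, 6, 9, 10, 12, 15, 18, 20, 27, 30, 36, 45, 54, 60, 90, 108, 135, 180, 270, 540.
Test each divisor d:
486^1 ≡ 486 (mod 589)
486^2 ≡ 7 (mod 589)
486^3 ≡ 457 (mod 589)
486^4 ≡ 49 (mod 589)
486^5 ≡ 254 (mod 589)
486^6 ≡ 343 (mod 589)
486^9 ≡ 77 (mod 589)
486^10 ≡ 315 (mod 589)
486^12 ≡ 438 (mod 589)
486^15 ≡ 495 (mod 589)
486^18 ≡ 39 (mod 589)
486^20 ≡ 273 (mod 589)
486^27 ≡ 58 (mod 589)
486^30 ≡ 1 (mod 589) ✓
Hence ord(486) = 30.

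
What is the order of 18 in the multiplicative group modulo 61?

ord(18) | φ(61) = 61 − 1 = 60 = 2^2 · 3 · 5.
Divisors of 60: 1, 2, 3, 4, 5, 6, 10, 12, 15, 20, 30, 60.
Check 18^d mod 61 for each divisor in increasing order:
18^1 ≡ 18 (mod 61)
18^2 ≡ 19 (mod 61)
18^3 ≡ 37 (mod 61)
18^4 ≡ 56 (mod 61)
18^5 ≡ 32 (mod 61)
18^6 ≡ 27 (mod 61)
18^10 ≡ 48 (mod 61)
18^12 ≡ 58 (mod 61)
18^15 ≡ 11 (mod 61)
18^20 ≡ 47 (mod 61)
18^30 ≡ 60 (mod 61)
18^60 ≡ 1 (mod 61) ✓
Therefore the multiplicative order of 18 modulo 61 is 60.

60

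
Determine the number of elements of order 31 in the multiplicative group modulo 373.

30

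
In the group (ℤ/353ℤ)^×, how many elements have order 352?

φ(353) = 353 − 1 = 352 = 2^5 · 11.
In a cyclic group of order 352, there are φ(d) elements of order d for each divisor d of 352, and zero for non-divisors.
352 = 2^5 · 11 divides 352, and φ(352) = 160.

160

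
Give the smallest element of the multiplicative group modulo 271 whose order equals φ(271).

6

φ(271) = 271 − 1 = 270 = 2 · 3^3 · 5.
Test candidates g = 2, 3, … against the prime factors q ∈ {2, 3, 5} of φ(271): g is a generator iff g^(270/q) ≢ 1 for every such q.
g = 2: 2^135 ≡ 1 — hits 1, so not a primitive root.
g = 3: 3^135 ≡ 270; 3^90 ≡ 1 — hits 1, so not a primitive root.
g = 4: 4^135 ≡ 1 — hits 1, so not a primitive root.
g = 5: 5^135 ≡ 1 — hits 1, so not a primitive root.
g = 6: 6^135 ≡ 270; 6^90 ≡ 242; 6^54 ≡ 10 — none is 1, so 6 is a primitive root.
So 6 is the smallest generator of (Z/271Z)^×.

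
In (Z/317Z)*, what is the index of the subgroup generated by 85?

By Lagrange's theorem, ord_317(85) divides φ(317) = 317 − 1 = 316 = 2^2 · 79.
Divisors of 316: 1, 2, 4, 79, 158, 316.
Evaluate successive powers at the divisors of 316:
85^1 ≡ 85 (mod 317)
85^2 ≡ 251 (mod 317)
85^4 ≡ 235 (mod 317)
85^79 ≡ 316 (mod 317)
85^158 ≡ 1 (mod 317) ✓
The order of 85 is 158, so the subgroup it generates has 158 elements.
[(Z/317Z)^× : ⟨85⟩] = 316/158 = 2.

2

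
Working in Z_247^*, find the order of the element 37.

12

ord(37) | φ(247) = φ(13·19) = (13−1)·(19−1) = 12·18 = 216 = 2^3 · 3^3.
Divisors of 216: 1, 2, 3, 4, 6, 8, 9, 12, 18, 24, 27, 36, 54, 72, 108, 216.
Evaluate successive powers at the divisors of 216:
37^1 ≡ 37
37^2 ≡ 134
37^3 ≡ 18
37^4 ≡ 172
37^6 ≡ 77
37^8 ≡ 191
37^9 ≡ 151
37^12 ≡ 1
Therefore the multiplicative order of 37 modulo 247 is 12.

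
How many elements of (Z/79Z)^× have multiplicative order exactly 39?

φ(79) = 79 − 1 = 78 = 2 · 3 · 13.
(Z/79Z)^× is cyclic (|G| = 78); a cyclic group of order m has exactly φ(d) elements of each order d | m, and none otherwise.
39 = 3 · 13 divides 78, and φ(39) = 24.

24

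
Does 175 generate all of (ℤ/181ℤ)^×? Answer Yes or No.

φ(181) = 181 − 1 = 180 = 2^2 · 3^2 · 5.
175 is a primitive root mod 181 iff 175^(φ(181)/q) ≢ 1 for every prime q | φ(181), i.e. q ∈ {2, 3, 5}.
175^90 ≡ 180 (mod 181)  [q = 2: ≢ 1 ✓]
175^60 ≡ 1 (mod 181)  [q = 3: ≡ 1 ✗]
175^36 ≡ 42 (mod 181)  [q = 5: ≢ 1 ✓]
Since 175^60 ≡ 1, the order of 175 divides 60 < 180, so 175 is not a primitive root.

No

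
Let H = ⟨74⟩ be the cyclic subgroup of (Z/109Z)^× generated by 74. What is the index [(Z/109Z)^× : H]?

2

The order of 74 must divide φ(109) = 109 − 1 = 108 = 2^2 · 3^3.
Divisors of 108: 1, 2, 3, 4, 6, 9, 12, 18, 27, 36, 54, 108.
Test each divisor d:
74^1 ≡ 74 (mod 109)
74^2 ≡ 26 (mod 109)
74^3 ≡ 71 (mod 109)
74^4 ≡ 22 (mod 109)
74^6 ≡ 27 (mod 109)
74^9 ≡ 64 (mod 109)
74^12 ≡ 75 (mod 109)
74^18 ≡ 63 (mod 109)
74^27 ≡ 108 (mod 109)
74^36 ≡ 45 (mod 109)
74^54 ≡ 1 (mod 109) ✓
Thus |⟨74⟩| = ord(74) = 54.
Index = |(Z/109Z)^×| / |⟨74⟩| = 108 / 54 = 2.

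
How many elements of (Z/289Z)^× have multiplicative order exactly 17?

16

φ(289) = φ(17^2) = 17·(17−1) = 272 = 2^4 · 17.
(Z/289Z)^× is cyclic (|G| = 272); a cyclic group of order m has exactly φ(d) elements of each order d | m, and none otherwise.
17 | 272, and φ(17) = 17 − 1 = 16.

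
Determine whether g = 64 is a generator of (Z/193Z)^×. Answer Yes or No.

φ(193) = 193 − 1 = 192 = 2^6 · 3.
An element g generates (Z/193Z)^× iff g^(192/q) ≢ 1 (mod 193) for each prime q ∈ {2, 3}.
64^96 ≡ 1 (mod 193)  [q = 2: ≡ 1 ✗]
64^64 ≡ 1 (mod 193)  [q = 3: ≡ 1 ✗]
64^96 ≡ 1 shows ord(64) | 96, strictly less than φ(193); not a primitive root.

No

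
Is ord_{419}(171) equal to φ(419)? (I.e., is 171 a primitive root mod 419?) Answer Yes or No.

φ(419) = 419 − 1 = 418 = 2 · 11 · 19.
Test 171^(418/q) mod 419 for each prime factor q of 418:
171^209 ≡ 418 (mod 419)  [q = 2: ≢ 1 ✓]
171^38 ≡ 1 (mod 419)  [q = 11: ≡ 1 ✗]
171^22 ≡ 135 (mod 419)  [q = 19: ≢ 1 ✓]
Since 171^38 ≡ 1, the order of 171 divides 38 < 418, so 171 is not a primitive root.

No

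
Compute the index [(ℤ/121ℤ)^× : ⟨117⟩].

The order of 117 must divide φ(121) = φ(11^2) = 11·(11−1) = 110 = 2 · 5 · 11.
Divisors of 110: 1, 2, 5, 10, 11, 22, 55, 110.
Compute 117^d (mod 121) for the divisors d until we hit 1:
117^1 ≡ 117 (mod 121)
117^2 ≡ 16 (mod 121)
117^5 ≡ 65 (mod 121)
117^10 ≡ 111 (mod 121)
117^11 ≡ 40 (mod 121)
117^22 ≡ 27 (mod 121)
117^55 ≡ 120 (mod 121)
117^110 ≡ 1 (mod 121) ✓
So ord_121(117) = 110, hence |⟨117⟩| = 110.
[(Z/121Z)^× : ⟨117⟩] = 110/110 = 1.

1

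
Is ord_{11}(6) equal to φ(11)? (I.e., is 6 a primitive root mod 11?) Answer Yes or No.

Yes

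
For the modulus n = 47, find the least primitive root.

5

φ(47) = 47 − 1 = 46 = 2 · 23.
Test candidates g = 2, 3, … against the prime factors q ∈ {2, 23} of φ(47): g is a generator iff g^(46/q) ≢ 1 for every such q.
g = 2: 2^23 ≡ 1 — hits 1, so not a primitive root.
g = 3: 3^23 ≡ 1 — hits 1, so not a primitive root.
g = 4: 4^23 ≡ 1 — hits 1, so not a primitive root.
g = 5: 5^23 ≡ 46; 5^2 ≡ 25 — none is 1, so 5 is a primitive root.
The smallest primitive root modulo 47 is 5.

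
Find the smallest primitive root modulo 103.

5

φ(103) = 103 − 1 = 102 = 2 · 3 · 17.
Test candidates g = 2, 3, … against the prime factors q ∈ {2, 3, 17} of φ(103): g is a generator iff g^(102/q) ≢ 1 for every such q.
g = 2: 2^51 ≡ 1 — hits 1, so not a primitive root.
g = 3: 3^51 ≡ 102; 3^34 ≡ 1 — hits 1, so not a primitive root.
g = 4: 4^51 ≡ 1 — hits 1, so not a primitive root.
g = 5: 5^51 ≡ 102; 5^34 ≡ 56; 5^6 ≡ 72 — none is 1, so 5 is a primitive root.
So 5 is the smallest generator of (Z/103Z)^×.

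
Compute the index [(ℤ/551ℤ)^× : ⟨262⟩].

28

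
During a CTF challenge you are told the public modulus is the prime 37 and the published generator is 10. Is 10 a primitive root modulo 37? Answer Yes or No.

No

φ(37) = 37 − 1 = 36 = 2^2 · 3^2.
It suffices to check that the order of 10 is not a proper divisor of 36: compute 10^(36/q) for q ∈ {2, 3}.
10^18 ≡ 1 (mod 37)  [q = 2: ≡ 1 ✗]
10^12 ≡ 1 (mod 37)  [q = 3: ≡ 1 ✗]
Since 10^18 ≡ 1, the order of 10 divides 18 < 36, so 10 is not a primitive root.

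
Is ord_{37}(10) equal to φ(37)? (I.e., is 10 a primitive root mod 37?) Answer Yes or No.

No

φ(37) = 37 − 1 = 36 = 2^2 · 3^2.
10 is a primitive root mod 37 iff 10^(φ(37)/q) ≢ 1 for every prime q | φ(37), i.e. q ∈ {2, 3}.
10^18 ≡ 1 (mod 37)  [q = 2: ≡ 1 ✗]
10^12 ≡ 1 (mod 37)  [q = 3: ≡ 1 ✗]
Since 10^18 ≡ 1, the order of 10 divides 18 < 36, so 10 is not a primitive root.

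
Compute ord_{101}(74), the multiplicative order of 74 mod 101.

ord(74) | φ(101) = 101 − 1 = 100 = 2^2 · 5^2.
Divisors of 100: 1, 2, 4, 5, 10, 20, 25, 50, 100.
Check 74^d mod 101 for each divisor in increasing order:
74^1 ≡ 74
74^2 ≡ 22
74^4 ≡ 80
74^5 ≡ 62
74^10 ≡ 6
74^20 ≡ 36
74^25 ≡ 10
74^50 ≡ 100
74^100 ≡ 1
Therefore the multiplicative order of 74 modulo 101 is 100.

100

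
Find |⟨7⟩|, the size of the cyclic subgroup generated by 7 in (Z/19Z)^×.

3

The order of 7 must divide φ(19) = 19 − 1 = 18 = 2 · 3^2.
Divisors of 18: 1, 2, 3, 6, 9, 18.
Compute 7^d (mod 19) for the divisors d until we hit 1:
7^1 ≡ 7 (mod 19)
7^2 ≡ 11 (mod 19)
7^3 ≡ 1 (mod 19) ✓
Hence ord(7) = 3.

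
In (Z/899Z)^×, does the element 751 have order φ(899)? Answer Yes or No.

899 = 29 · 31 is a product of two distinct odd primes, so (Z/899Z)^× ≅ (Z/29Z)^× × (Z/31Z)^× is not cyclic.
No primitive root modulo 899 exists; in particular 751 is not one.

No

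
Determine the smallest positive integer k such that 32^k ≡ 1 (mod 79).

Since 32 ∈ (Z/79Z)^×, its order divides φ(79) = 79 − 1 = 78 = 2 · 3 · 13.
Divisors of 78: 1, 2, 3, 6, 13, 26, 39, 78.
Evaluate successive powers at the divisors of 78:
32^1 ≡ 32 (mod 79)
32^2 ≡ 76 (mod 79)
32^3 ≡ 62 (mod 79)
32^6 ≡ 52 (mod 79)
32^13 ≡ 23 (mod 79)
32^26 ≡ 55 (mod 79)
32^39 ≡ 1 (mod 79) ✓
So ord_79(32) = 39.

39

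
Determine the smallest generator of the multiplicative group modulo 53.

2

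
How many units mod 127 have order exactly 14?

6

φ(127) = 127 − 1 = 126 = 2 · 3^2 · 7.
(Z/127Z)^× is cyclic (|G| = 126); a cyclic group of order m has exactly φ(d) elements of each order d | m, and none otherwise.
14 = 2 · 7 divides 126, and φ(14) = 6.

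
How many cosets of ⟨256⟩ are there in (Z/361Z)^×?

2

ord(256) | φ(361) = φ(19^2) = 19·(19−1) = 342 = 2 · 3^2 · 19.
Divisors of 342: 1, 2, 3, 6, 9, 18, 19, 38, 57, 114, 171, 342.
Check 256^d mod 361 for each divisor in increasing order:
256^1 ≡ 256
256^2 ≡ 195
256^3 ≡ 102
256^6 ≡ 296
256^9 ≡ 229
256^18 ≡ 96
256^19 ≡ 28
256^38 ≡ 62
256^57 ≡ 292
256^114 ≡ 68
256^171 ≡ 1
Thus |⟨256⟩| = ord(256) = 171.
Index = |(Z/361Z)^×| / |⟨256⟩| = 342 / 171 = 2.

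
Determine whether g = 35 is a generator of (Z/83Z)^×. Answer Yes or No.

Yes

φ(83) = 83 − 1 = 82 = 2 · 41.
35 is a primitive root mod 83 iff 35^(φ(83)/q) ≢ 1 for every prime q | φ(83), i.e. q ∈ {2, 41}.
35^41 ≡ 82 (mod 83)  [q = 2: ≢ 1 ✓]
35^2 ≡ 63 (mod 83)  [q = 41: ≢ 1 ✓]
None equal 1, so ord_83(35) = 82: 35 is a primitive root.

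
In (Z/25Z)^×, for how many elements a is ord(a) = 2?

1

φ(25) = φ(5^2) = 5·(5−1) = 20 = 2^2 · 5.
(Z/25Z)^× is cyclic (|G| = 20); a cyclic group of order m has exactly φ(d) elements of each order d | m, and none otherwise.
2 | 20, and φ(2) = 2 − 1 = 1.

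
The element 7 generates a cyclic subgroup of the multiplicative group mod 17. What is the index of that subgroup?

1

By Lagrange's theorem, ord_17(7) divides φ(17) = 17 − 1 = 16 = 2^4.
Divisors of 16: 1, 2, 4, 8, 16.
Test each divisor d:
7^1 ≡ 7 (mod 17)
7^2 ≡ 15 (mod 17)
7^4 ≡ 4 (mod 17)
7^8 ≡ 16 (mod 17)
7^16 ≡ 1 (mod 17) ✓
So ord_17(7) = 16, hence |⟨7⟩| = 16.
Index = |(Z/17Z)^×| / |⟨7⟩| = 16 / 16 = 1.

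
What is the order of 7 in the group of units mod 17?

Since 7 ∈ (Z/17Z)^×, its order divides φ(17) = 17 − 1 = 16 = 2^4.
Divisors of 16: 1, 2, 4, 8, 16.
Evaluate successive powers at the divisors of 16:
7^1 ≡ 7
7^2 ≡ 15
7^4 ≡ 4
7^8 ≡ 16
7^16 ≡ 1
The smallest such exponent is 16, so the order of 7 is 16.

16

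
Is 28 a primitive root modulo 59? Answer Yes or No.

No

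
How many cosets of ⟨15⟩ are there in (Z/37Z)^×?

1

The order of 15 must divide φ(37) = 37 − 1 = 36 = 2^2 · 3^2.
Divisors of 36: 1, 2, 3, 4, 6, 9, 12, 18, 36.
Evaluate successive powers at the divisors of 36:
15^1 ≡ 15
15^2 ≡ 3
15^3 ≡ 8
15^4 ≡ 9
15^6 ≡ 27
15^9 ≡ 31
15^12 ≡ 26
15^18 ≡ 36
15^36 ≡ 1
Thus |⟨15⟩| = ord(15) = 36.
The index is φ(37) / ord(15) = 36 / 36 = 1.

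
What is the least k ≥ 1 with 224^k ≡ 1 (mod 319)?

140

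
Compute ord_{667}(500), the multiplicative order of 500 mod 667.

154

By Lagrange's theorem, ord_667(500) divides φ(667) = φ(23·29) = (23−1)·(29−1) = 22·28 = 616 = 2^3 · 7 · 11.
Divisors of 616: 1, 2, 4, 7, 8, 11, 14, 22, 28, 44, 56, 77, 88, 154, 308, 616.
Check 500^d mod 667 for each divisor in increasing order:
500^1 ≡ 500
500^2 ≡ 542
500^4 ≡ 284
500^7 ≡ 204
500^8 ≡ 616
500^11 ≡ 574
500^14 ≡ 262
500^22 ≡ 645
500^28 ≡ 610
500^44 ≡ 484
500^56 ≡ 581
500^77 ≡ 436
500^88 ≡ 139
500^154 ≡ 1
Therefore the multiplicative order of 500 modulo 667 is 154.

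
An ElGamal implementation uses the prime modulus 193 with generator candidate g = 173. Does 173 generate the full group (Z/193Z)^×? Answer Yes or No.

No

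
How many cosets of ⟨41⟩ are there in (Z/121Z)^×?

1

By Lagrange's theorem, ord_121(41) divides φ(121) = φ(11^2) = 11·(11−1) = 110 = 2 · 5 · 11.
Divisors of 110: 1, 2, 5, 10, 11, 22, 55, 110.
Test each divisor d:
41^1 ≡ 41 (mod 121)
41^2 ≡ 108 (mod 121)
41^5 ≡ 32 (mod 121)
41^10 ≡ 56 (mod 121)
41^11 ≡ 118 (mod 121)
41^22 ≡ 9 (mod 121)
41^55 ≡ 120 (mod 121)
41^110 ≡ 1 (mod 121) ✓
Thus |⟨41⟩| = ord(41) = 110.
The index is φ(121) / ord(41) = 110 / 110 = 1.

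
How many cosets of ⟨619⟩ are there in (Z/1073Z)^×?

12

ord(619) | φ(1073) = φ(29·37) = (29−1)·(37−1) = 28·36 = 1008 = 2^4 · 3^2 · 7.
Divisors of 1008: 1, 2, 3, 4, 6, 7, 8, 9, 12, 14, 16, 18, 21, 24, 28, 36, 42, 48, 56, 63, 72, 84, 112, 126, 144, 168, 252, 336, 504, 1008.
Test each divisor d:
619^1 ≡ 619
619^2 ≡ 100
619^3 ≡ 739
619^4 ≡ 343
619^6 ≡ 1037
619^7 ≡ 249
619^8 ≡ 692
619^9 ≡ 221
619^12 ≡ 223
619^14 ≡ 840
619^16 ≡ 306
619^18 ≡ 556
619^21 ≡ 998
619^24 ≡ 371
619^28 ≡ 639
619^36 ≡ 112
619^42 ≡ 260
619^48 ≡ 297
619^56 ≡ 581
619^63 ≡ 887
619^72 ≡ 741
619^84 ≡ 1
The order of 619 is 84, so the subgroup it generates has 84 elements.
The index is φ(1073) / ord(619) = 1008 / 84 = 12.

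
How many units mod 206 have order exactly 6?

2

φ(206) = φ(2)·φ(103) = 1·102 = 102 = 2 · 3 · 17.
Since (Z/206Z)^× is cyclic of order 102, the number of elements of order d is φ(d) when d | 102 and 0 otherwise.
6 = 2 · 3 divides 102, and φ(6) = 2.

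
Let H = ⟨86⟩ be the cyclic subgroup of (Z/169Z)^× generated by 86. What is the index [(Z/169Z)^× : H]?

3

Since 86 ∈ (Z/169Z)^×, its order divides φ(169) = φ(13^2) = 13·(13−1) = 156 = 2^2 · 3 · 13.
Divisors of 156: 1, 2, 3, 4, 6, 12, 13, 26, 39, 52, 78, 156.
Test each divisor d:
86^1 ≡ 86
86^2 ≡ 129
86^3 ≡ 109
86^4 ≡ 79
86^6 ≡ 51
86^12 ≡ 66
86^13 ≡ 99
86^26 ≡ 168
86^39 ≡ 70
86^52 ≡ 1
Thus |⟨86⟩| = ord(86) = 52.
Index = |(Z/169Z)^×| / |⟨86⟩| = 156 / 52 = 3.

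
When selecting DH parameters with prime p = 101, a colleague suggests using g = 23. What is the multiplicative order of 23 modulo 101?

ord(23) | φ(101) = 101 − 1 = 100 = 2^2 · 5^2.
Divisors of 100: 1, 2, 4, 5, 10, 20, 25, 50, 100.
Evaluate successive powers at the divisors of 100:
23^1 ≡ 23 (mod 101)
23^2 ≡ 24 (mod 101)
23^4 ≡ 71 (mod 101)
23^5 ≡ 17 (mod 101)
23^10 ≡ 87 (mod 101)
23^20 ≡ 95 (mod 101)
23^25 ≡ 100 (mod 101)
23^50 ≡ 1 (mod 101) ✓
The smallest such exponent is 50, so the order of 23 is 50.

50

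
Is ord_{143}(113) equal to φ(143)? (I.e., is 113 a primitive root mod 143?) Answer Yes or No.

No

143 = 11 · 13 is a product of two distinct odd primes, so (Z/143Z)^× ≅ (Z/11Z)^× × (Z/13Z)^× is not cyclic.
No primitive root modulo 143 exists; in particular 113 is not one.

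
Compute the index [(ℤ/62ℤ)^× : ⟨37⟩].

By Lagrange's theorem, ord_62(37) divides φ(62) = φ(2)·φ(31) = 1·30 = 30 = 2 · 3 · 5.
Divisors of 30: 1, 2, 3, 5, 6, 10, 15, 30.
Check 37^d mod 62 for each divisor in increasing order:
37^1 ≡ 37 (mod 62)
37^2 ≡ 5 (mod 62)
37^3 ≡ 61 (mod 62)
37^5 ≡ 57 (mod 62)
37^6 ≡ 1 (mod 62) ✓
So ord_62(37) = 6, hence |⟨37⟩| = 6.
The index is φ(62) / ord(37) = 30 / 6 = 5.

5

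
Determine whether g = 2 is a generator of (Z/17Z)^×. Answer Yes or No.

No

φ(17) = 17 − 1 = 16 = 2^4.
Test 2^(16/q) mod 17 for each prime factor q of 16:
2^8 ≡ 1 (mod 17)  [q = 2: ≡ 1 ✗]
The check at q = 2 fails, so 2 generates a proper subgroup.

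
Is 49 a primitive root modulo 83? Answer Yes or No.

φ(83) = 83 − 1 = 82 = 2 · 41.
An element g generates (Z/83Z)^× iff g^(82/q) ≢ 1 (mod 83) for each prime q ∈ {2, 41}.
49^41 ≡ 1 (mod 83)  [q = 2: ≡ 1 ✗]
49^2 ≡ 77 (mod 83)  [q = 41: ≢ 1 ✓]
49^41 ≡ 1 shows ord(49) | 41, strictly less than φ(83); not a primitive root.

No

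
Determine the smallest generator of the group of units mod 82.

7

φ(82) = φ(2)·φ(41) = 1·40 = 40 = 2^3 · 5.
g is a primitive root iff g^(40/q) ≢ 1 (mod 82) for each prime q ∈ {2, 5}.
g = 2: gcd(2, 82) = 2 > 1, not a unit — skip.
g = 3: 3^20 ≡ 81; 3^8 ≡ 1 — hits 1, so not a primitive root.
g = 4: gcd(4, 82) = 2 > 1, not a unit — skip.
g = 5: 5^20 ≡ 1 — hits 1, so not a primitive root.
g = 6: gcd(6, 82) = 2 > 1, not a unit — skip.
g = 7: 7^20 ≡ 81; 7^8 ≡ 37 — none is 1, so 7 is a primitive root.
So 7 is the smallest generator of (Z/82Z)^×.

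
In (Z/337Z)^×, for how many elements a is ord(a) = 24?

φ(337) = 337 − 1 = 336 = 2^4 · 3 · 7.
In a cyclic group of order 336, there are φ(d) elements of order d for each divisor d of 336, and zero for non-divisors.
24 = 2^3 · 3 divides 336, and φ(24) = 8.

8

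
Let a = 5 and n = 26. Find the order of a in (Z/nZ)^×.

Since 5 ∈ (Z/26Z)^×, its order divides φ(26) = φ(2)·φ(13) = 1·12 = 12 = 2^2 · 3.
Divisors of 12: 1, 2, 3, 4, 6, 12.
Evaluate successive powers at the divisors of 12:
5^1 ≡ 5 (mod 26)
5^2 ≡ 25 (mod 26)
5^3 ≡ 21 (mod 26)
5^4 ≡ 1 (mod 26) ✓
Hence ord(5) = 4.

4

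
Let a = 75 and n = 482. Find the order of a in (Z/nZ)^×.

120

Since 75 ∈ (Z/482Z)^×, its order divides φ(482) = φ(2)·φ(241) = 1·240 = 240 = 2^4 · 3 · 5.
Divisors of 240: 1, 2, 3, 4, 5, 6, 8, 10, 12, 15, 16, 20, 24, 30, 40, 48, 60, 80, 120, 240.
Evaluate successive powers at the divisors of 240:
75^1 ≡ 75
75^2 ≡ 323
75^3 ≡ 125
75^4 ≡ 217
75^5 ≡ 369
75^6 ≡ 201
75^8 ≡ 335
75^10 ≡ 237
75^12 ≡ 395
75^15 ≡ 211
75^16 ≡ 401
75^20 ≡ 257
75^24 ≡ 339
75^30 ≡ 177
75^40 ≡ 15
75^48 ≡ 205
75^60 ≡ 481
75^80 ≡ 225
75^120 ≡ 1
Hence ord(75) = 120.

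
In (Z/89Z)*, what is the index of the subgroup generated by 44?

4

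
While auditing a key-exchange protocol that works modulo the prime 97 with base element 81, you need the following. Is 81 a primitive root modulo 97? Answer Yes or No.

No

φ(97) = 97 − 1 = 96 = 2^5 · 3.
Test 81^(96/q) mod 97 for each prime factor q of 96:
81^48 ≡ 1 (mod 97)  [q = 2: ≡ 1 ✗]
81^32 ≡ 35 (mod 97)  [q = 3: ≢ 1 ✓]
Since 81^48 ≡ 1, the order of 81 divides 48 < 96, so 81 is not a primitive root.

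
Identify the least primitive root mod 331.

3

φ(331) = 331 − 1 = 330 = 2 · 3 · 5 · 11.
g is a primitive root iff g^(330/q) ≢ 1 (mod 331) for each prime q ∈ {2, 3, 5, 11}.
g = 2: 2^165 ≡ 330; 2^110 ≡ 299; 2^66 ≡ 64; 2^30 ≡ 1 — hits 1, so not a primitive root.
g = 3: 3^165 ≡ 330; 3^110 ≡ 299; 3^66 ≡ 64; 3^30 ≡ 270 — none is 1, so 3 is a primitive root.
The smallest primitive root modulo 331 is 3.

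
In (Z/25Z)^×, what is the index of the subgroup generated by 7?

By Lagrange's theorem, ord_25(7) divides φ(25) = φ(5^2) = 5·(5−1) = 20 = 2^2 · 5.
Divisors of 20: 1, 2, 4, 5, 10, 20.
Check 7^d mod 25 for each divisor in increasing order:
7^1 ≡ 7 (mod 25)
7^2 ≡ 24 (mod 25)
7^4 ≡ 1 (mod 25) ✓
Thus |⟨7⟩| = ord(7) = 4.
Index = |(Z/25Z)^×| / |⟨7⟩| = 20 / 4 = 5.

5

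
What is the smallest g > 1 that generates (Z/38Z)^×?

3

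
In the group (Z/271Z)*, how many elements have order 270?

φ(271) = 271 − 1 = 270 = 2 · 3^3 · 5.
Since (Z/271Z)^× is cyclic of order 270, the number of elements of order d is φ(d) when d | 270 and 0 otherwise.
270 = 2 · 3^3 · 5 divides 270, and φ(270) = 72.

72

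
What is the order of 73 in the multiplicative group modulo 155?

The order of 73 must divide φ(155) = φ(5·31) = (5−1)·(31−1) = 4·30 = 120 = 2^3 · 3 · 5.
Divisors of 120: 1, 2, 3, 4, 5, 6, 8, 10, 12, 15, 20, 24, 30, 40, 60, 120.
Test each divisor d:
73^1 ≡ 73 (mod 155)
73^2 ≡ 59 (mod 155)
73^3 ≡ 122 (mod 155)
73^4 ≡ 71 (mod 155)
73^5 ≡ 68 (mod 155)
73^6 ≡ 4 (mod 155)
73^8 ≡ 81 (mod 155)
73^10 ≡ 129 (mod 155)
73^12 ≡ 16 (mod 155)
73^15 ≡ 92 (mod 155)
73^20 ≡ 56 (mod 155)
73^24 ≡ 101 (mod 155)
73^30 ≡ 94 (mod 155)
73^40 ≡ 36 (mod 155)
73^60 ≡ 1 (mod 155) ✓
So ord_155(73) = 60.

60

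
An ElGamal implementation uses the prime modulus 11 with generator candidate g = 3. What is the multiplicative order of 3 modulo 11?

Since 3 ∈ (Z/11Z)^×, its order divides φ(11) = 11 − 1 = 10 = 2 · 5.
Divisors of 10: 1, 2, 5, 10.
Test each divisor d:
3^1 ≡ 3
3^2 ≡ 9
3^5 ≡ 1
Therefore the multiplicative order of 3 modulo 11 is 5.

5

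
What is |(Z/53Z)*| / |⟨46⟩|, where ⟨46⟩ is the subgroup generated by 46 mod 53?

4

By Lagrange's theorem, ord_53(46) divides φ(53) = 53 − 1 = 52 = 2^2 · 13.
Divisors of 52: 1, 2, 4, 13, 26, 52.
Test each divisor d:
46^1 ≡ 46 (mod 53)
46^2 ≡ 49 (mod 53)
46^4 ≡ 16 (mod 53)
46^13 ≡ 1 (mod 53) ✓
The order of 46 is 13, so the subgroup it generates has 13 elements.
Index = |(Z/53Z)^×| / |⟨46⟩| = 52 / 13 = 4.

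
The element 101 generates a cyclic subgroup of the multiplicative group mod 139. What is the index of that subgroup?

1

ord(101) | φ(139) = 139 − 1 = 138 = 2 · 3 · 23.
Divisors of 138: 1, 2, 3, 6, 23, 46, 69, 138.
Evaluate successive powers at the divisors of 138:
101^1 ≡ 101 (mod 139)
101^2 ≡ 54 (mod 139)
101^3 ≡ 33 (mod 139)
101^6 ≡ 116 (mod 139)
101^23 ≡ 43 (mod 139)
101^46 ≡ 42 (mod 139)
101^69 ≡ 138 (mod 139)
101^138 ≡ 1 (mod 139) ✓
Thus |⟨101⟩| = ord(101) = 138.
The index is φ(139) / ord(101) = 138 / 138 = 1.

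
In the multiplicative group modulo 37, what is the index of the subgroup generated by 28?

ord(28) | φ(37) = 37 − 1 = 36 = 2^2 · 3^2.
Divisors of 36: 1, 2, 3, 4, 6, 9, 12, 18, 36.
Evaluate successive powers at the divisors of 36:
28^1 ≡ 28 (mod 37)
28^2 ≡ 7 (mod 37)
28^3 ≡ 11 (mod 37)
28^4 ≡ 12 (mod 37)
28^6 ≡ 10 (mod 37)
28^9 ≡ 36 (mod 37)
28^12 ≡ 26 (mod 37)
28^18 ≡ 1 (mod 37) ✓
So ord_37(28) = 18, hence |⟨28⟩| = 18.
Index = |(Z/37Z)^×| / |⟨28⟩| = 36 / 18 = 2.

2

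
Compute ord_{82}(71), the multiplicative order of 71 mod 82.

40

By Lagrange's theorem, ord_82(71) divides φ(82) = φ(2)·φ(41) = 1·40 = 40 = 2^3 · 5.
Divisors of 40: 1, 2, 4, 5, 8, 10, 20, 40.
Check 71^d mod 82 for each divisor in increasing order:
71^1 ≡ 71 (mod 82)
71^2 ≡ 39 (mod 82)
71^4 ≡ 45 (mod 82)
71^5 ≡ 79 (mod 82)
71^8 ≡ 57 (mod 82)
71^10 ≡ 9 (mod 82)
71^20 ≡ 81 (mod 82)
71^40 ≡ 1 (mod 82) ✓
The smallest such exponent is 40, so the order of 71 is 40.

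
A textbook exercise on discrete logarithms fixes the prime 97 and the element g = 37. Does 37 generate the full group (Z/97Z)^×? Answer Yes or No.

φ(97) = 97 − 1 = 96 = 2^5 · 3.
Test 37^(96/q) mod 97 for each prime factor q of 96:
37^48 ≡ 96 (mod 97)  [q = 2: ≢ 1 ✓]
37^32 ≡ 35 (mod 97)  [q = 3: ≢ 1 ✓]
Every test exponent gives a nontrivial residue, hence 37 generates the full group.

Yes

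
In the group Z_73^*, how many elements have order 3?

φ(73) = 73 − 1 = 72 = 2^3 · 3^2.
Since (Z/73Z)^× is cyclic of order 72, the number of elements of order d is φ(d) when d | 72 and 0 otherwise.
3 | 72, and φ(3) = 3 − 1 = 2.

2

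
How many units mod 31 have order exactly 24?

0

φ(31) = 31 − 1 = 30 = 2 · 3 · 5.
Since (Z/31Z)^× is cyclic of order 30, the number of elements of order d is φ(d) when d | 30 and 0 otherwise.
Here 30 is not a multiple of 24, so there are no elements of order 24.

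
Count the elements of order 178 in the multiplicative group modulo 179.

88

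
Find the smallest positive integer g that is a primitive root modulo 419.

2

φ(419) = 419 − 1 = 418 = 2 · 11 · 19.
g is a primitive root iff g^(418/q) ≢ 1 (mod 419) for each prime q ∈ {2, 11, 19}.
g = 2: 2^209 ≡ 418; 2^38 ≡ 334; 2^22 ≡ 114 — none is 1, so 2 is a primitive root.
So 2 is the smallest generator of (Z/419Z)^×.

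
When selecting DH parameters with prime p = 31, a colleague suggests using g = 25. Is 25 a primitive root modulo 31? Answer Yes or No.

No

φ(31) = 31 − 1 = 30 = 2 · 3 · 5.
Test 25^(30/q) mod 31 for each prime factor q of 30:
25^15 ≡ 1 (mod 31)  [q = 2: ≡ 1 ✗]
25^10 ≡ 25 (mod 31)  [q = 3: ≢ 1 ✓]
25^6 ≡ 1 (mod 31)  [q = 5: ≡ 1 ✗]
Since 25^15 ≡ 1, the order of 25 divides 15 < 30, so 25 is not a primitive root.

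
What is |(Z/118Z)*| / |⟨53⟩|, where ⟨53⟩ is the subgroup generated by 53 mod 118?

2

Since 53 ∈ (Z/118Z)^×, its order divides φ(118) = φ(2)·φ(59) = 1·58 = 58 = 2 · 29.
Divisors of 58: 1, 2, 29, 58.
Test each divisor d:
53^1 ≡ 53 (mod 118)
53^2 ≡ 95 (mod 118)
53^29 ≡ 1 (mod 118) ✓
The order of 53 is 29, so the subgroup it generates has 29 elements.
The index is φ(118) / ord(53) = 58 / 29 = 2.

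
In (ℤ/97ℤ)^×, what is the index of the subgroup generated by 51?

3

Since 51 ∈ (Z/97Z)^×, its order divides φ(97) = 97 − 1 = 96 = 2^5 · 3.
Divisors of 96: 1, 2, 3, 4, 6, 8, 12, 16, 24, 32, 48, 96.
Check 51^d mod 97 for each divisor in increasing order:
51^1 ≡ 51
51^2 ≡ 79
51^3 ≡ 52
51^4 ≡ 33
51^6 ≡ 85
51^8 ≡ 22
51^12 ≡ 47
51^16 ≡ 96
51^24 ≡ 75
51^32 ≡ 1
Thus |⟨51⟩| = ord(51) = 32.
[(Z/97Z)^× : ⟨51⟩] = 96/32 = 3.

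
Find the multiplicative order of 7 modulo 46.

ord(7) | φ(46) = φ(2)·φ(23) = 1·22 = 22 = 2 · 11.
Divisors of 22: 1, 2, 11, 22.
Test each divisor d:
7^1 ≡ 7 (mod 46)
7^2 ≡ 3 (mod 46)
7^11 ≡ 45 (mod 46)
7^22 ≡ 1 (mod 46) ✓
Therefore the multiplicative order of 7 modulo 46 is 22.

22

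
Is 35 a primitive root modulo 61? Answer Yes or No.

Yes

φ(61) = 61 − 1 = 60 = 2^2 · 3 · 5.
Test 35^(60/q) mod 61 for each prime factor q of 60:
35^30 ≡ 60 (mod 61)  [q = 2: ≢ 1 ✓]
35^20 ≡ 13 (mod 61)  [q = 3: ≢ 1 ✓]
35^12 ≡ 9 (mod 61)  [q = 5: ≢ 1 ✓]
Every test exponent gives a nontrivial residue, hence 35 generates the full group.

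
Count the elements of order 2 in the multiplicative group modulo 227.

1

φ(227) = 227 − 1 = 226 = 2 · 113.
Since (Z/227Z)^× is cyclic of order 226, the number of elements of order d is φ(d) when d | 226 and 0 otherwise.
2 | 226, and φ(2) = 2 − 1 = 1.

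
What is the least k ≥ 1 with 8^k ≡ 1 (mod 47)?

By Lagrange's theorem, ord_47(8) divides φ(47) = 47 − 1 = 46 = 2 · 23.
Divisors of 46: 1, 2, 23, 46.
Test each divisor d:
8^1 ≡ 8 (mod 47)
8^2 ≡ 17 (mod 47)
8^23 ≡ 1 (mod 47) ✓
The smallest such exponent is 23, so the order of 8 is 23.

23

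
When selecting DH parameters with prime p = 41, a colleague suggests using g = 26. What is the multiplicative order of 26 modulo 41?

Since 26 ∈ (Z/41Z)^×, its order divides φ(41) = 41 − 1 = 40 = 2^3 · 5.
Divisors of 40: 1, 2, 4, 5, 8, 10, 20, 40.
Compute 26^d (mod 41) for the divisors d until we hit 1:
26^1 ≡ 26
26^2 ≡ 20
26^4 ≡ 31
26^5 ≡ 27
26^8 ≡ 18
26^10 ≡ 32
26^20 ≡ 40
26^40 ≡ 1
Hence ord(26) = 40.

40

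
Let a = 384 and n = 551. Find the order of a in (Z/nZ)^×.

63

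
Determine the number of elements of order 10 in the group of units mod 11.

φ(11) = 11 − 1 = 10 = 2 · 5.
In a cyclic group of order 10, there are φ(d) elements of order d for each divisor d of 10, and zero for non-divisors.
10 = 2 · 5 divides 10, and φ(10) = 4.

4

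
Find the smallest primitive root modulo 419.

2

φ(419) = 419 − 1 = 418 = 2 · 11 · 19.
g is a primitive root iff g^(418/q) ≢ 1 (mod 419) for each prime q ∈ {2, 11, 19}.
g = 2: 2^209 ≡ 418; 2^38 ≡ 334; 2^22 ≡ 114 — none is 1, so 2 is a primitive root.
Hence the least primitive root of 419 is 2.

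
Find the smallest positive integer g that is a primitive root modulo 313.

10

φ(313) = 313 − 1 = 312 = 2^3 · 3 · 13.
g is a primitive root iff g^(312/q) ≢ 1 (mod 313) for each prime q ∈ {2, 3, 13}.
g = 2: 2^156 ≡ 1 — hits 1, so not a primitive root.
g = 3: 3^156 ≡ 1 — hits 1, so not a primitive root.
g = 4: 4^156 ≡ 1 — hits 1, so not a primitive root.
g = 5: 5^156 ≡ 312; 5^104 ≡ 1 — hits 1, so not a primitive root.
g = 6: 6^156 ≡ 1 — hits 1, so not a primitive root.
g = 7: 7^156 ≡ 312; 7^104 ≡ 1 — hits 1, so not a primitive root.
g = 8: 8^156 ≡ 1 — hits 1, so not a primitive root.
g = 9: 9^156 ≡ 1 — hits 1, so not a primitive root.
g = 10: 10^156 ≡ 312; 10^104 ≡ 214; 10^24 ≡ 103 — none is 1, so 10 is a primitive root.
Hence the least primitive root of 313 is 10.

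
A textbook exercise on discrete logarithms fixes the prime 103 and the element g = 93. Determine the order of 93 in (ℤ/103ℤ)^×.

17

By Lagrange's theorem, ord_103(93) divides φ(103) = 103 − 1 = 102 = 2 · 3 · 17.
Divisors of 102: 1, 2, 3, 6, 17, 34, 51, 102.
Evaluate successive powers at the divisors of 102:
93^1 ≡ 93 (mod 103)
93^2 ≡ 100 (mod 103)
93^3 ≡ 30 (mod 103)
93^6 ≡ 76 (mod 103)
93^17 ≡ 1 (mod 103) ✓
So ord_103(93) = 17.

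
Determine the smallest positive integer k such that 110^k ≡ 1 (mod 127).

The order of 110 must divide φ(127) = 127 − 1 = 126 = 2 · 3^2 · 7.
Divisors of 126: 1, 2, 3, 6, 7, 9, 14, 18, 21, 42, 63, 126.
Test each divisor d:
110^1 ≡ 110
110^2 ≡ 35
110^3 ≡ 40
110^6 ≡ 76
110^7 ≡ 105
110^9 ≡ 119
110^14 ≡ 103
110^18 ≡ 64
110^21 ≡ 20
110^42 ≡ 19
110^63 ≡ 126
110^126 ≡ 1
The smallest such exponent is 126, so the order of 110 is 126.

126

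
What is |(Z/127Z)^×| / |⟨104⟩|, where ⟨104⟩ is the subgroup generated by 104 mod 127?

2

The order of 104 must divide φ(127) = 127 − 1 = 126 = 2 · 3^2 · 7.
Divisors of 126: 1, 2, 3, 6, 7, 9, 14, 18, 21, 42, 63, 126.
Evaluate successive powers at the divisors of 126:
104^1 ≡ 104 (mod 127)
104^2 ≡ 21 (mod 127)
104^3 ≡ 25 (mod 127)
104^6 ≡ 117 (mod 127)
104^7 ≡ 103 (mod 127)
104^9 ≡ 4 (mod 127)
104^14 ≡ 68 (mod 127)
104^18 ≡ 16 (mod 127)
104^21 ≡ 19 (mod 127)
104^42 ≡ 107 (mod 127)
104^63 ≡ 1 (mod 127) ✓
The order of 104 is 63, so the subgroup it generates has 63 elements.
[(Z/127Z)^× : ⟨104⟩] = 126/63 = 2.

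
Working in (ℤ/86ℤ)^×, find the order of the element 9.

21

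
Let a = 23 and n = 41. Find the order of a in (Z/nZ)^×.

Since 23 ∈ (Z/41Z)^×, its order divides φ(41) = 41 − 1 = 40 = 2^3 · 5.
Divisors of 40: 1, 2, 4, 5, 8, 10, 20, 40.
Check 23^d mod 41 for each divisor in increasing order:
23^1 ≡ 23 (mod 41)
23^2 ≡ 37 (mod 41)
23^4 ≡ 16 (mod 41)
23^5 ≡ 40 (mod 41)
23^8 ≡ 10 (mod 41)
23^10 ≡ 1 (mod 41) ✓
The smallest such exponent is 10, so the order of 23 is 10.

10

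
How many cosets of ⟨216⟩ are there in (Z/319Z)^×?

Since 216 ∈ (Z/319Z)^×, its order divides φ(319) = φ(11·29) = (11−1)·(29−1) = 10·28 = 280 = 2^3 · 5 · 7.
Divisors of 280: 1, 2, 4, 5, 7, 8, 10, 14, 20, 28, 35, 40, 56, 70, 140, 280.
Check 216^d mod 319 for each divisor in increasing order:
216^1 ≡ 216 (mod 319)
216^2 ≡ 82 (mod 319)
216^4 ≡ 25 (mod 319)
216^5 ≡ 296 (mod 319)
216^7 ≡ 28 (mod 319)
216^8 ≡ 306 (mod 319)
216^10 ≡ 210 (mod 319)
216^14 ≡ 146 (mod 319)
216^20 ≡ 78 (mod 319)
216^28 ≡ 262 (mod 319)
216^35 ≡ 318 (mod 319)
216^40 ≡ 23 (mod 319)
216^56 ≡ 59 (mod 319)
216^70 ≡ 1 (mod 319) ✓
The order of 216 is 70, so the subgroup it generates has 70 elements.
Index = |(Z/319Z)^×| / |⟨216⟩| = 280 / 70 = 4.

4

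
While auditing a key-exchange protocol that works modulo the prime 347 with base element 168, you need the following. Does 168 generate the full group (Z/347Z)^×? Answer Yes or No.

No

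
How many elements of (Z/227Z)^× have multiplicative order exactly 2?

φ(227) = 227 − 1 = 226 = 2 · 113.
Since (Z/227Z)^× is cyclic of order 226, the number of elements of order d is φ(d) when d | 226 and 0 otherwise.
2 | 226, and φ(2) = 2 − 1 = 1.

1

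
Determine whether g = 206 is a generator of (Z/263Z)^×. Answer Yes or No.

φ(263) = 263 − 1 = 262 = 2 · 131.
206 is a primitive root mod 263 iff 206^(φ(263)/q) ≢ 1 for every prime q | φ(263), i.e. q ∈ {2, 131}.
206^131 ≡ 1 (mod 263)  [q = 2: ≡ 1 ✗]
206^2 ≡ 93 (mod 263)  [q = 131: ≢ 1 ✓]
The check at q = 2 fails, so 206 generates a proper subgroup.

No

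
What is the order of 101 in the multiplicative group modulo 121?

110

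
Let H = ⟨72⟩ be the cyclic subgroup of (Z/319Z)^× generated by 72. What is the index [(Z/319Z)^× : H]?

2

By Lagrange's theorem, ord_319(72) divides φ(319) = φ(11·29) = (11−1)·(29−1) = 10·28 = 280 = 2^3 · 5 · 7.
Divisors of 280: 1, 2, 4, 5, 7, 8, 10, 14, 20, 28, 35, 40, 56, 70, 140, 280.
Test each divisor d:
72^1 ≡ 72 (mod 319)
72^2 ≡ 80 (mod 319)
72^4 ≡ 20 (mod 319)
72^5 ≡ 164 (mod 319)
72^7 ≡ 41 (mod 319)
72^8 ≡ 81 (mod 319)
72^10 ≡ 100 (mod 319)
72^14 ≡ 86 (mod 319)
72^20 ≡ 111 (mod 319)
72^28 ≡ 59 (mod 319)
72^35 ≡ 186 (mod 319)
72^40 ≡ 199 (mod 319)
72^56 ≡ 291 (mod 319)
72^70 ≡ 144 (mod 319)
72^140 ≡ 1 (mod 319) ✓
The order of 72 is 140, so the subgroup it generates has 140 elements.
Index = |(Z/319Z)^×| / |⟨72⟩| = 280 / 140 = 2.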